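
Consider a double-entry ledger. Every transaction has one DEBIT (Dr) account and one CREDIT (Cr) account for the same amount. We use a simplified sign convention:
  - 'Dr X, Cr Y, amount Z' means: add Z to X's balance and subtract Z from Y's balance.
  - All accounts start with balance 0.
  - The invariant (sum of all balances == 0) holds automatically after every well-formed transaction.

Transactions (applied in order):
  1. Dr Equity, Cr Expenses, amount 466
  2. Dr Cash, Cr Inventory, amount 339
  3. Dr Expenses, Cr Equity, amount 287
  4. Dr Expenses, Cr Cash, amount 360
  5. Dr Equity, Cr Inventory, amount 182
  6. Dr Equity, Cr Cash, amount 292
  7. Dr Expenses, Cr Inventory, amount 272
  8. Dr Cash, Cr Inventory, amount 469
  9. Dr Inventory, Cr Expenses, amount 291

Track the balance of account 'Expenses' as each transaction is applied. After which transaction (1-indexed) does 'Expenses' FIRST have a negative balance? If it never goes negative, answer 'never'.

After txn 1: Expenses=-466

Answer: 1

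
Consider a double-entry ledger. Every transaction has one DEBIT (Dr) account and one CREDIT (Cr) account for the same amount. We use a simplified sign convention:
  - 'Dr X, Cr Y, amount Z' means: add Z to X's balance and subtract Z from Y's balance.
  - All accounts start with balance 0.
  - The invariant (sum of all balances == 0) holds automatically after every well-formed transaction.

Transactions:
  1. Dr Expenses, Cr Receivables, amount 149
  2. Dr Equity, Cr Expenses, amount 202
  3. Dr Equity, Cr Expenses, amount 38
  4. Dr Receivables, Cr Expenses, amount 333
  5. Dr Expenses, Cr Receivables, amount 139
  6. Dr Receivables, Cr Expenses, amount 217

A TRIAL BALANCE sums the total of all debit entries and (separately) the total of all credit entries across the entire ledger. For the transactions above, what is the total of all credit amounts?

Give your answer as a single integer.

Answer: 1078

Derivation:
Txn 1: credit+=149
Txn 2: credit+=202
Txn 3: credit+=38
Txn 4: credit+=333
Txn 5: credit+=139
Txn 6: credit+=217
Total credits = 1078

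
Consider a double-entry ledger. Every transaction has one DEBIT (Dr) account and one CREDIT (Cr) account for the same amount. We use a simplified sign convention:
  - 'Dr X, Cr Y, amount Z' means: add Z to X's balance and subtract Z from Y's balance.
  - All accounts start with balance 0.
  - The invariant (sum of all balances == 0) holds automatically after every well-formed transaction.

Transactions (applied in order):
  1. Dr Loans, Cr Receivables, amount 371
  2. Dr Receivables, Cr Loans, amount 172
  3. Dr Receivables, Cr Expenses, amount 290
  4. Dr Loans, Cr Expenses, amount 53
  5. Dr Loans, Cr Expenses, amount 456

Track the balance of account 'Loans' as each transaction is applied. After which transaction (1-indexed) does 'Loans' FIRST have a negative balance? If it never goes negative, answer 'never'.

After txn 1: Loans=371
After txn 2: Loans=199
After txn 3: Loans=199
After txn 4: Loans=252
After txn 5: Loans=708

Answer: never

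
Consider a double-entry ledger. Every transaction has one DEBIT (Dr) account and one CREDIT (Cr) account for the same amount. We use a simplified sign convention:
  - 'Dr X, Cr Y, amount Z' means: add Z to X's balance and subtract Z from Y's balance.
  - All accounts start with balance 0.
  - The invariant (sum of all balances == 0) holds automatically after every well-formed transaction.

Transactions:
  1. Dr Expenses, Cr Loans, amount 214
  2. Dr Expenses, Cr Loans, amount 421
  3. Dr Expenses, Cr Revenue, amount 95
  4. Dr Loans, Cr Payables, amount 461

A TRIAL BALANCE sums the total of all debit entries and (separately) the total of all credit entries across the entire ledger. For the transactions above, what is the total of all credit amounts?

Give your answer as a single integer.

Txn 1: credit+=214
Txn 2: credit+=421
Txn 3: credit+=95
Txn 4: credit+=461
Total credits = 1191

Answer: 1191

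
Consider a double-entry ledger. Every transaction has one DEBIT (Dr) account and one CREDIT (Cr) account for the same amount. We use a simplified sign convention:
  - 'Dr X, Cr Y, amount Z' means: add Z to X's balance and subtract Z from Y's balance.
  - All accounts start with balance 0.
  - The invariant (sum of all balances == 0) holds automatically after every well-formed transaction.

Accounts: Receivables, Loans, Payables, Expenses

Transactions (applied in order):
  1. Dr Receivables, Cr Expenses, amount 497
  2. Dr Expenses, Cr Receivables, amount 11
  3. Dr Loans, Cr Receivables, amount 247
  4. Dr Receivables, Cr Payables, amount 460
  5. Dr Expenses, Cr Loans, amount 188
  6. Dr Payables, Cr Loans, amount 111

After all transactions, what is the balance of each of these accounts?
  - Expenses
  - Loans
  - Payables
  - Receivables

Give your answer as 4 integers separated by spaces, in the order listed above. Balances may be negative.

After txn 1 (Dr Receivables, Cr Expenses, amount 497): Expenses=-497 Receivables=497
After txn 2 (Dr Expenses, Cr Receivables, amount 11): Expenses=-486 Receivables=486
After txn 3 (Dr Loans, Cr Receivables, amount 247): Expenses=-486 Loans=247 Receivables=239
After txn 4 (Dr Receivables, Cr Payables, amount 460): Expenses=-486 Loans=247 Payables=-460 Receivables=699
After txn 5 (Dr Expenses, Cr Loans, amount 188): Expenses=-298 Loans=59 Payables=-460 Receivables=699
After txn 6 (Dr Payables, Cr Loans, amount 111): Expenses=-298 Loans=-52 Payables=-349 Receivables=699

Answer: -298 -52 -349 699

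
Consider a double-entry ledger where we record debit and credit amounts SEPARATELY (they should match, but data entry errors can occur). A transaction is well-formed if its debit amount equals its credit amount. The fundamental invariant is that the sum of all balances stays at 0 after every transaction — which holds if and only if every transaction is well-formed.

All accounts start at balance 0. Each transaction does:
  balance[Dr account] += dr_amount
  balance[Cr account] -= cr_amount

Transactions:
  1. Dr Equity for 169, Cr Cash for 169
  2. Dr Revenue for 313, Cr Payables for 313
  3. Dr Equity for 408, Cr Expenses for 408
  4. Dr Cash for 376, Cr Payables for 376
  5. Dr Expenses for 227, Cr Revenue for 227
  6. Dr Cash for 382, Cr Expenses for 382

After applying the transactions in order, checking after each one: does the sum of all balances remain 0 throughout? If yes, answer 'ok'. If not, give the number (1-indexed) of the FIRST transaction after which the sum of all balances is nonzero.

After txn 1: dr=169 cr=169 sum_balances=0
After txn 2: dr=313 cr=313 sum_balances=0
After txn 3: dr=408 cr=408 sum_balances=0
After txn 4: dr=376 cr=376 sum_balances=0
After txn 5: dr=227 cr=227 sum_balances=0
After txn 6: dr=382 cr=382 sum_balances=0

Answer: ok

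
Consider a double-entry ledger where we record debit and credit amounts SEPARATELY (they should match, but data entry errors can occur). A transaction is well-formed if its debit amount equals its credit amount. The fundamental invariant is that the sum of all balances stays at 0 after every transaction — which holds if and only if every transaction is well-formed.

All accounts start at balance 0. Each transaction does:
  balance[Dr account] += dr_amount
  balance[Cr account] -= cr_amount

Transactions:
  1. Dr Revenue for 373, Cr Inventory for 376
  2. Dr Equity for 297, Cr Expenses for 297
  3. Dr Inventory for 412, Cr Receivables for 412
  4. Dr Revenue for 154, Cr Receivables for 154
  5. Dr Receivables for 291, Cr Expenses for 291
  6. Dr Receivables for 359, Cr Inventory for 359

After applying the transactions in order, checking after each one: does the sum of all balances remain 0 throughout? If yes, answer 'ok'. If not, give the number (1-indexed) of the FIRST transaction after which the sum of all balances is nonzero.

Answer: 1

Derivation:
After txn 1: dr=373 cr=376 sum_balances=-3
After txn 2: dr=297 cr=297 sum_balances=-3
After txn 3: dr=412 cr=412 sum_balances=-3
After txn 4: dr=154 cr=154 sum_balances=-3
After txn 5: dr=291 cr=291 sum_balances=-3
After txn 6: dr=359 cr=359 sum_balances=-3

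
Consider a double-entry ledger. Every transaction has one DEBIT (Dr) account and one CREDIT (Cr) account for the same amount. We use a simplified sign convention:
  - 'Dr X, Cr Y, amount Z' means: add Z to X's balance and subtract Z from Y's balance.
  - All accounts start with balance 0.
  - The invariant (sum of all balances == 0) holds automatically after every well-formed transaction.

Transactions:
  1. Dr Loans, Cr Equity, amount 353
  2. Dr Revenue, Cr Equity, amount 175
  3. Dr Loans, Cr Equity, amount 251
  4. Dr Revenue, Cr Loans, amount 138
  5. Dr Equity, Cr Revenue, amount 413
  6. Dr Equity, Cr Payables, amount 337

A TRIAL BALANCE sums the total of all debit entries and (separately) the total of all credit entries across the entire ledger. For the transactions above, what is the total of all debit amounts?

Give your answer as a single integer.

Answer: 1667

Derivation:
Txn 1: debit+=353
Txn 2: debit+=175
Txn 3: debit+=251
Txn 4: debit+=138
Txn 5: debit+=413
Txn 6: debit+=337
Total debits = 1667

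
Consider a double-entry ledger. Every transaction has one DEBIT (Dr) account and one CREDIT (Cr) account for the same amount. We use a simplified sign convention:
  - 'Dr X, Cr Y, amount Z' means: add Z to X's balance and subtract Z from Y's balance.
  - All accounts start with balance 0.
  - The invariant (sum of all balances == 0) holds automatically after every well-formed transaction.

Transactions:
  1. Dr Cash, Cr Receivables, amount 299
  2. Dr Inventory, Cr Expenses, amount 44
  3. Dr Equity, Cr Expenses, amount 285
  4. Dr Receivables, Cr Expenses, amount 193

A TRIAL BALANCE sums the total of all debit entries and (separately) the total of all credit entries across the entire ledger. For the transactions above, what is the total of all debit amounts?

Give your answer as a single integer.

Txn 1: debit+=299
Txn 2: debit+=44
Txn 3: debit+=285
Txn 4: debit+=193
Total debits = 821

Answer: 821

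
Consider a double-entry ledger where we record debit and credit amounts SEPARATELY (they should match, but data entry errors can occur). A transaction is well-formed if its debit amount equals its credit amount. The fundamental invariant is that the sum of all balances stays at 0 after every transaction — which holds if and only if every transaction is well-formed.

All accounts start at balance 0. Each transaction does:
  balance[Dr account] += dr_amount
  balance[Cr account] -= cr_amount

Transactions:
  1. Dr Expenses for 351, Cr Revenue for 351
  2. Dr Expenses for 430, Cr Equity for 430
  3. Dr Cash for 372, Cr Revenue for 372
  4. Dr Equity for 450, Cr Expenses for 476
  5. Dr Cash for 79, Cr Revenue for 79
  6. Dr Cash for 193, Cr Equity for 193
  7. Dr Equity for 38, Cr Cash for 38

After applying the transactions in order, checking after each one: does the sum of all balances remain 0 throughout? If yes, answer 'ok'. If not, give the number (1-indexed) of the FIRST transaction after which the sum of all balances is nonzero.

After txn 1: dr=351 cr=351 sum_balances=0
After txn 2: dr=430 cr=430 sum_balances=0
After txn 3: dr=372 cr=372 sum_balances=0
After txn 4: dr=450 cr=476 sum_balances=-26
After txn 5: dr=79 cr=79 sum_balances=-26
After txn 6: dr=193 cr=193 sum_balances=-26
After txn 7: dr=38 cr=38 sum_balances=-26

Answer: 4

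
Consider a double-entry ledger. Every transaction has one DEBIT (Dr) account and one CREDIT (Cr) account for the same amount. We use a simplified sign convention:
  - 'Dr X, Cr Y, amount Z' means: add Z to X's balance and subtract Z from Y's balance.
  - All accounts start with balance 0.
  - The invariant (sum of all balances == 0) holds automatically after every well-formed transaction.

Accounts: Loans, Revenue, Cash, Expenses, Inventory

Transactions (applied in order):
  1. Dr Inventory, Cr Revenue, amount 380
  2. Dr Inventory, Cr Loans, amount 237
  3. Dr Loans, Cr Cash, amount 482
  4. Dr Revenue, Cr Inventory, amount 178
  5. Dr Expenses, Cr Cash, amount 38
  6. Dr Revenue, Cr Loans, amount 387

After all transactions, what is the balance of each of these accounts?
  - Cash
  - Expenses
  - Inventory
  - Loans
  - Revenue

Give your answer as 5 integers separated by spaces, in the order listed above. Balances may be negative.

After txn 1 (Dr Inventory, Cr Revenue, amount 380): Inventory=380 Revenue=-380
After txn 2 (Dr Inventory, Cr Loans, amount 237): Inventory=617 Loans=-237 Revenue=-380
After txn 3 (Dr Loans, Cr Cash, amount 482): Cash=-482 Inventory=617 Loans=245 Revenue=-380
After txn 4 (Dr Revenue, Cr Inventory, amount 178): Cash=-482 Inventory=439 Loans=245 Revenue=-202
After txn 5 (Dr Expenses, Cr Cash, amount 38): Cash=-520 Expenses=38 Inventory=439 Loans=245 Revenue=-202
After txn 6 (Dr Revenue, Cr Loans, amount 387): Cash=-520 Expenses=38 Inventory=439 Loans=-142 Revenue=185

Answer: -520 38 439 -142 185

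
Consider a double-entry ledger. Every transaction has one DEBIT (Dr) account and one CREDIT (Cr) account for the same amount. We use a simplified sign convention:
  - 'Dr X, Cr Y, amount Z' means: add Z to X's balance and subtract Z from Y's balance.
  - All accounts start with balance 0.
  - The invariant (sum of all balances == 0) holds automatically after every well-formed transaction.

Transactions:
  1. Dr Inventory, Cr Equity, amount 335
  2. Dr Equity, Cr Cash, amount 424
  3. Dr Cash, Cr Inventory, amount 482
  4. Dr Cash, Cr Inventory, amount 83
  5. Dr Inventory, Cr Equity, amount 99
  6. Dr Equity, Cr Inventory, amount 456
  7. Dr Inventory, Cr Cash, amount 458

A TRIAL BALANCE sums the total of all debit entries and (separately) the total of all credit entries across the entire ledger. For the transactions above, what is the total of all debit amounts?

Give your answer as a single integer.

Answer: 2337

Derivation:
Txn 1: debit+=335
Txn 2: debit+=424
Txn 3: debit+=482
Txn 4: debit+=83
Txn 5: debit+=99
Txn 6: debit+=456
Txn 7: debit+=458
Total debits = 2337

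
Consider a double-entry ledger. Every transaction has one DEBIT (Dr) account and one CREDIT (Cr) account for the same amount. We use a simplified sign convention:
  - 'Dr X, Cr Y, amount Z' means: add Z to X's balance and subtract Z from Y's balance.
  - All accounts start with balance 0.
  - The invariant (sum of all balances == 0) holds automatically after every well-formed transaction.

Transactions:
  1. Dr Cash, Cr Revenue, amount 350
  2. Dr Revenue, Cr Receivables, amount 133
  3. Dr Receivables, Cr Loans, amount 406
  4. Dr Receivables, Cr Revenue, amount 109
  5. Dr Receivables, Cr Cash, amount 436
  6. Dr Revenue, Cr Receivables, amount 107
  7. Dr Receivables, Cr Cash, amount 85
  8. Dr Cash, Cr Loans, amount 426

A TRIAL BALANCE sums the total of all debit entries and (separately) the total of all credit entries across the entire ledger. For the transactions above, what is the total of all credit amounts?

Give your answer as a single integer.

Answer: 2052

Derivation:
Txn 1: credit+=350
Txn 2: credit+=133
Txn 3: credit+=406
Txn 4: credit+=109
Txn 5: credit+=436
Txn 6: credit+=107
Txn 7: credit+=85
Txn 8: credit+=426
Total credits = 2052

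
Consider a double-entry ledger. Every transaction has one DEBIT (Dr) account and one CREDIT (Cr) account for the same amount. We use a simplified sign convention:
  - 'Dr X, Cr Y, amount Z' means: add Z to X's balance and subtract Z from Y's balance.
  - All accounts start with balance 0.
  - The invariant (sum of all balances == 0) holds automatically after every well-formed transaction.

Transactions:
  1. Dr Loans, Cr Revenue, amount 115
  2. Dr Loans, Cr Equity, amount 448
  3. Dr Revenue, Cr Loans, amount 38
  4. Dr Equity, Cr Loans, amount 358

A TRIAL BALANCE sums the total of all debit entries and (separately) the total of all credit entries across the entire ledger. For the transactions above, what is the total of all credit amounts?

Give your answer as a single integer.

Txn 1: credit+=115
Txn 2: credit+=448
Txn 3: credit+=38
Txn 4: credit+=358
Total credits = 959

Answer: 959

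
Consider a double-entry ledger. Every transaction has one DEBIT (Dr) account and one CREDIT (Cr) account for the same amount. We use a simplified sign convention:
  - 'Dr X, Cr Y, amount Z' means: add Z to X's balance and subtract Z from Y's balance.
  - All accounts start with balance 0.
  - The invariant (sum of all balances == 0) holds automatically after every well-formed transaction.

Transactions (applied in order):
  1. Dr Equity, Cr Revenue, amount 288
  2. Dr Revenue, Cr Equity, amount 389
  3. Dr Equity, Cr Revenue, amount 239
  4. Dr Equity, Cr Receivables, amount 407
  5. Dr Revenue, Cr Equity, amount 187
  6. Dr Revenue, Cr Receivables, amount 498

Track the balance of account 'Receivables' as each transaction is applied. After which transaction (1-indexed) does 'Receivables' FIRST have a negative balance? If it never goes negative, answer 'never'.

Answer: 4

Derivation:
After txn 1: Receivables=0
After txn 2: Receivables=0
After txn 3: Receivables=0
After txn 4: Receivables=-407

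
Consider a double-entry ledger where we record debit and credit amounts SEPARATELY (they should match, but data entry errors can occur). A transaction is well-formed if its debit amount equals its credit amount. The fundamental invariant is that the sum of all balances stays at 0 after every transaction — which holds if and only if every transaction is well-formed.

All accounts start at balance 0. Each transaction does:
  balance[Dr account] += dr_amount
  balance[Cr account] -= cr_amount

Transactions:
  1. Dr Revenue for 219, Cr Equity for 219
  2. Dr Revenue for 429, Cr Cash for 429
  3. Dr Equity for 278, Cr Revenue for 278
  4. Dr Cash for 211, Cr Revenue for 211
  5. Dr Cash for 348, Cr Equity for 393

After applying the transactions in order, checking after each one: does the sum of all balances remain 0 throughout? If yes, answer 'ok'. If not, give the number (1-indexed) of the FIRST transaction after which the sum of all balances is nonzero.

Answer: 5

Derivation:
After txn 1: dr=219 cr=219 sum_balances=0
After txn 2: dr=429 cr=429 sum_balances=0
After txn 3: dr=278 cr=278 sum_balances=0
After txn 4: dr=211 cr=211 sum_balances=0
After txn 5: dr=348 cr=393 sum_balances=-45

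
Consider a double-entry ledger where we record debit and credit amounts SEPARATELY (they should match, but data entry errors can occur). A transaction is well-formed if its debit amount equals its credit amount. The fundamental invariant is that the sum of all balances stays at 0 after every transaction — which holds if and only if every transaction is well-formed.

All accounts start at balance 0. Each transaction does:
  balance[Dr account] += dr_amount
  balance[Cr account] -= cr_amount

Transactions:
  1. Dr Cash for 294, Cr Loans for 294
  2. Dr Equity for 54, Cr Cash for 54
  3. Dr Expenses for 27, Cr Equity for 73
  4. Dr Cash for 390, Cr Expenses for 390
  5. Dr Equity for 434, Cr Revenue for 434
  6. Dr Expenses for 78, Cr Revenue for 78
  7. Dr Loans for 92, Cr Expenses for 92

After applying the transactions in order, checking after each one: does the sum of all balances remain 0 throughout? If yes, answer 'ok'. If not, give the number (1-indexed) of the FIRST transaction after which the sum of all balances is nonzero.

After txn 1: dr=294 cr=294 sum_balances=0
After txn 2: dr=54 cr=54 sum_balances=0
After txn 3: dr=27 cr=73 sum_balances=-46
After txn 4: dr=390 cr=390 sum_balances=-46
After txn 5: dr=434 cr=434 sum_balances=-46
After txn 6: dr=78 cr=78 sum_balances=-46
After txn 7: dr=92 cr=92 sum_balances=-46

Answer: 3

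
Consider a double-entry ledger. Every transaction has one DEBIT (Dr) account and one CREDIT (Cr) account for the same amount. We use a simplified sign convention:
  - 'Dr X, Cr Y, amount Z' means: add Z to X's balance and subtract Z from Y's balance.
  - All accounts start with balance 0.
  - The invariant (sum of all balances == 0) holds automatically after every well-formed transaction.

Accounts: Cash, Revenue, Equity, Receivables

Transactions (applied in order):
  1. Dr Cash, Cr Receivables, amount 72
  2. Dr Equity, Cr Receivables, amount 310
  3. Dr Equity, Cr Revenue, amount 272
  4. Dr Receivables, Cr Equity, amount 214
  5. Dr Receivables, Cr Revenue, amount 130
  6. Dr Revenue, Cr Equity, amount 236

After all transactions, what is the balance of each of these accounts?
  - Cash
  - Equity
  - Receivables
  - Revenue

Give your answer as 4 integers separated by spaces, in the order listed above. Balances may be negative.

Answer: 72 132 -38 -166

Derivation:
After txn 1 (Dr Cash, Cr Receivables, amount 72): Cash=72 Receivables=-72
After txn 2 (Dr Equity, Cr Receivables, amount 310): Cash=72 Equity=310 Receivables=-382
After txn 3 (Dr Equity, Cr Revenue, amount 272): Cash=72 Equity=582 Receivables=-382 Revenue=-272
After txn 4 (Dr Receivables, Cr Equity, amount 214): Cash=72 Equity=368 Receivables=-168 Revenue=-272
After txn 5 (Dr Receivables, Cr Revenue, amount 130): Cash=72 Equity=368 Receivables=-38 Revenue=-402
After txn 6 (Dr Revenue, Cr Equity, amount 236): Cash=72 Equity=132 Receivables=-38 Revenue=-166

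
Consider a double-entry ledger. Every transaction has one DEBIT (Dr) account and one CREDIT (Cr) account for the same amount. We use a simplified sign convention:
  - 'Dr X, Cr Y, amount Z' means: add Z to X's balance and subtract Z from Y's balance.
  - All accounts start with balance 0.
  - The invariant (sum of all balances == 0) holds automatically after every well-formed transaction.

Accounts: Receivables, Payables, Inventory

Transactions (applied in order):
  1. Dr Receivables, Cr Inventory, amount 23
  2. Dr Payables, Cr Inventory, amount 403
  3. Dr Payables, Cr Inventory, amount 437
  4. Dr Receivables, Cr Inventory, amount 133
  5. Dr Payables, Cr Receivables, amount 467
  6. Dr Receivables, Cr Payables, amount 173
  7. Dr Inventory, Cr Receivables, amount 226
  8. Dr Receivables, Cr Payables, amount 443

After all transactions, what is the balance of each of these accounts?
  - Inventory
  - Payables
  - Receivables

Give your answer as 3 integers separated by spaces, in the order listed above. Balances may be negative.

After txn 1 (Dr Receivables, Cr Inventory, amount 23): Inventory=-23 Receivables=23
After txn 2 (Dr Payables, Cr Inventory, amount 403): Inventory=-426 Payables=403 Receivables=23
After txn 3 (Dr Payables, Cr Inventory, amount 437): Inventory=-863 Payables=840 Receivables=23
After txn 4 (Dr Receivables, Cr Inventory, amount 133): Inventory=-996 Payables=840 Receivables=156
After txn 5 (Dr Payables, Cr Receivables, amount 467): Inventory=-996 Payables=1307 Receivables=-311
After txn 6 (Dr Receivables, Cr Payables, amount 173): Inventory=-996 Payables=1134 Receivables=-138
After txn 7 (Dr Inventory, Cr Receivables, amount 226): Inventory=-770 Payables=1134 Receivables=-364
After txn 8 (Dr Receivables, Cr Payables, amount 443): Inventory=-770 Payables=691 Receivables=79

Answer: -770 691 79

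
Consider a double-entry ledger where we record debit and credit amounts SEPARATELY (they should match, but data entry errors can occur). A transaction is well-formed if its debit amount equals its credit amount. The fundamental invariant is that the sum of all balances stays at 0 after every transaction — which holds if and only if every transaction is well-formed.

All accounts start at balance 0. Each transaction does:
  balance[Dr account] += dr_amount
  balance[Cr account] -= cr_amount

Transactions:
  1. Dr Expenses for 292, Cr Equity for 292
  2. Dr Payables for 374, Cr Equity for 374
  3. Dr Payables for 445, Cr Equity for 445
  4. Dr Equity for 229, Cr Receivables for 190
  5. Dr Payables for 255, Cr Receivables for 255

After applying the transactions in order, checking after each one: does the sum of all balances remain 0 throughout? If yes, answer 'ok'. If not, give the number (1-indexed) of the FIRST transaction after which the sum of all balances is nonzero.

After txn 1: dr=292 cr=292 sum_balances=0
After txn 2: dr=374 cr=374 sum_balances=0
After txn 3: dr=445 cr=445 sum_balances=0
After txn 4: dr=229 cr=190 sum_balances=39
After txn 5: dr=255 cr=255 sum_balances=39

Answer: 4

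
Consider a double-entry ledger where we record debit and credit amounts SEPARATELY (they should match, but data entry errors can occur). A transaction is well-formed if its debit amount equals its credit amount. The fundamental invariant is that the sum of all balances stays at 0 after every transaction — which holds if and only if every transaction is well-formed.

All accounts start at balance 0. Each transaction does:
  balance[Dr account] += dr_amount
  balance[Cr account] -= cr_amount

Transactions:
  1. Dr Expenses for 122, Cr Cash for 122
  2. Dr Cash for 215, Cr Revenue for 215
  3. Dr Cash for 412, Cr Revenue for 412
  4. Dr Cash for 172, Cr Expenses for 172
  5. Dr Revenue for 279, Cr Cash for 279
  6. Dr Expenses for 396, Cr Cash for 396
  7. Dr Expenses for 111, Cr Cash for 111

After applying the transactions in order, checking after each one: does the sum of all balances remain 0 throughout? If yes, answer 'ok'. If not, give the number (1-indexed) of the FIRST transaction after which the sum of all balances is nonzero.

After txn 1: dr=122 cr=122 sum_balances=0
After txn 2: dr=215 cr=215 sum_balances=0
After txn 3: dr=412 cr=412 sum_balances=0
After txn 4: dr=172 cr=172 sum_balances=0
After txn 5: dr=279 cr=279 sum_balances=0
After txn 6: dr=396 cr=396 sum_balances=0
After txn 7: dr=111 cr=111 sum_balances=0

Answer: ok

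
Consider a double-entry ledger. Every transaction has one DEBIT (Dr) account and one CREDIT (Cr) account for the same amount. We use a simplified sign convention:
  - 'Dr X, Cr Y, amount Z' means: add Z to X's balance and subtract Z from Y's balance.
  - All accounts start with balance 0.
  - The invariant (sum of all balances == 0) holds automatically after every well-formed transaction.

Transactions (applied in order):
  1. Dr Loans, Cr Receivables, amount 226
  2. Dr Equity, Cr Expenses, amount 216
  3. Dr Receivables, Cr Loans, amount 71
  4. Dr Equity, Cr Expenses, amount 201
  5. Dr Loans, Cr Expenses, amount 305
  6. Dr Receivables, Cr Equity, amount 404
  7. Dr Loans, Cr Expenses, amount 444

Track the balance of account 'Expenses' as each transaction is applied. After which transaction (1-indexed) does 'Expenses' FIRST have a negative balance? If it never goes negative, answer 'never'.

Answer: 2

Derivation:
After txn 1: Expenses=0
After txn 2: Expenses=-216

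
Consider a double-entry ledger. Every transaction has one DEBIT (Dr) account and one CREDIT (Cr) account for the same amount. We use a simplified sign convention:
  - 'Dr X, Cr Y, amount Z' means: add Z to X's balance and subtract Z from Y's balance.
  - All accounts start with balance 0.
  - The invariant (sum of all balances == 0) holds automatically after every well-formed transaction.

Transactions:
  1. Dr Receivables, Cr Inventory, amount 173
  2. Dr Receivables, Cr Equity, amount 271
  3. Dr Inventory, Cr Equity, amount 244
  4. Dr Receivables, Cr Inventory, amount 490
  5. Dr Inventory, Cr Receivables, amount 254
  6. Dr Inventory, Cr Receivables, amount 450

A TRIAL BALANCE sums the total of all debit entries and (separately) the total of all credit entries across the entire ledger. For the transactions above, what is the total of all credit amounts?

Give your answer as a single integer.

Txn 1: credit+=173
Txn 2: credit+=271
Txn 3: credit+=244
Txn 4: credit+=490
Txn 5: credit+=254
Txn 6: credit+=450
Total credits = 1882

Answer: 1882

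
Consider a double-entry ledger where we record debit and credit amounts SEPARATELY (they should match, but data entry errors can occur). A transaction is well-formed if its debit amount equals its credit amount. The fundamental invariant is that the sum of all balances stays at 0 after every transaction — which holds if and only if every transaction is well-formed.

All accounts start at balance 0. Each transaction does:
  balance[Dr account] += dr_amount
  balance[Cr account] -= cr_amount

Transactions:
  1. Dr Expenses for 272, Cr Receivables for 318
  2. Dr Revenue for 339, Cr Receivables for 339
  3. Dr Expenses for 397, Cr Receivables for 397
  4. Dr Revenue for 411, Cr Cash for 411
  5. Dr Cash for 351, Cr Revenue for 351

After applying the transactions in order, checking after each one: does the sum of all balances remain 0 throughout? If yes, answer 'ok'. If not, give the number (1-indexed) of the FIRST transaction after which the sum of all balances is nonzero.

After txn 1: dr=272 cr=318 sum_balances=-46
After txn 2: dr=339 cr=339 sum_balances=-46
After txn 3: dr=397 cr=397 sum_balances=-46
After txn 4: dr=411 cr=411 sum_balances=-46
After txn 5: dr=351 cr=351 sum_balances=-46

Answer: 1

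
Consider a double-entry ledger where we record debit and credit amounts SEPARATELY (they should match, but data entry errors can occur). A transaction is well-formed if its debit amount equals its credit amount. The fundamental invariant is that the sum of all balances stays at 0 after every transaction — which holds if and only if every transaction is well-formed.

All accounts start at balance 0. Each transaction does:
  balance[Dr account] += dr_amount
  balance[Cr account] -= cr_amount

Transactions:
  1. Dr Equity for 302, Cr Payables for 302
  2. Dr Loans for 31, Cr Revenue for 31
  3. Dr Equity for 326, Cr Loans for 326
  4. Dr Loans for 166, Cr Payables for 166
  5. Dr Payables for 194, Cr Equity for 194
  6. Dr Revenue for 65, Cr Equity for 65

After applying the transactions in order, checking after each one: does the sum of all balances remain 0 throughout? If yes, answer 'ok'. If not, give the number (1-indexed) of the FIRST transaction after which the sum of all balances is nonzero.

After txn 1: dr=302 cr=302 sum_balances=0
After txn 2: dr=31 cr=31 sum_balances=0
After txn 3: dr=326 cr=326 sum_balances=0
After txn 4: dr=166 cr=166 sum_balances=0
After txn 5: dr=194 cr=194 sum_balances=0
After txn 6: dr=65 cr=65 sum_balances=0

Answer: ok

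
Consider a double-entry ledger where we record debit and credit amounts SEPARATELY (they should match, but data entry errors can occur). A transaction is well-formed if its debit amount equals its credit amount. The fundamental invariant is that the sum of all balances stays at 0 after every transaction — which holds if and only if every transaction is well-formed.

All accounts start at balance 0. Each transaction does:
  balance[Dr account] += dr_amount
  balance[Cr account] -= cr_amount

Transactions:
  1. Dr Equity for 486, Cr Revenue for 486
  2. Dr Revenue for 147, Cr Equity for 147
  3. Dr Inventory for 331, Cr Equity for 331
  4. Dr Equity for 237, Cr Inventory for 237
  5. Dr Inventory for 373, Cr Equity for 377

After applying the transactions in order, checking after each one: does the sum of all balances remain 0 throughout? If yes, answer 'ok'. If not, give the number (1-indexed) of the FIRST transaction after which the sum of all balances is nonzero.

Answer: 5

Derivation:
After txn 1: dr=486 cr=486 sum_balances=0
After txn 2: dr=147 cr=147 sum_balances=0
After txn 3: dr=331 cr=331 sum_balances=0
After txn 4: dr=237 cr=237 sum_balances=0
After txn 5: dr=373 cr=377 sum_balances=-4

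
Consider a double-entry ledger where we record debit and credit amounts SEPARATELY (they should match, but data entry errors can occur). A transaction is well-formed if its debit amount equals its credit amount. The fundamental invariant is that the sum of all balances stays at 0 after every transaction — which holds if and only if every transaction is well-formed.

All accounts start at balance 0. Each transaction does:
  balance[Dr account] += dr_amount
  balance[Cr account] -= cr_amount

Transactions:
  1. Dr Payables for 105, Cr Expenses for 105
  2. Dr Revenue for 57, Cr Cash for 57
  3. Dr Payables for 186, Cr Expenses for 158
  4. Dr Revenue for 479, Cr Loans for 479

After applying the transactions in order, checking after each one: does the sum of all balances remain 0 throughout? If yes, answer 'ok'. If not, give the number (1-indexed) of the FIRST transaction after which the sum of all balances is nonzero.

Answer: 3

Derivation:
After txn 1: dr=105 cr=105 sum_balances=0
After txn 2: dr=57 cr=57 sum_balances=0
After txn 3: dr=186 cr=158 sum_balances=28
After txn 4: dr=479 cr=479 sum_balances=28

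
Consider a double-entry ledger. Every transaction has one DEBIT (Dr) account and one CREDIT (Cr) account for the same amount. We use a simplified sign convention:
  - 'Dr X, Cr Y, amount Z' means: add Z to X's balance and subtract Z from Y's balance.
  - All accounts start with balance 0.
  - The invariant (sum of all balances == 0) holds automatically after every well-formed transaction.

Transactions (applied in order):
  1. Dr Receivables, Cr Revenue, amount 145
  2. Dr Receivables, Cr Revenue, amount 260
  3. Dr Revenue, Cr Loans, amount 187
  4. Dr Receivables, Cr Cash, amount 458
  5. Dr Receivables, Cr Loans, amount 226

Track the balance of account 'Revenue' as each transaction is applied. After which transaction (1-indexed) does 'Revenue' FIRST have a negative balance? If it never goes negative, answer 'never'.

Answer: 1

Derivation:
After txn 1: Revenue=-145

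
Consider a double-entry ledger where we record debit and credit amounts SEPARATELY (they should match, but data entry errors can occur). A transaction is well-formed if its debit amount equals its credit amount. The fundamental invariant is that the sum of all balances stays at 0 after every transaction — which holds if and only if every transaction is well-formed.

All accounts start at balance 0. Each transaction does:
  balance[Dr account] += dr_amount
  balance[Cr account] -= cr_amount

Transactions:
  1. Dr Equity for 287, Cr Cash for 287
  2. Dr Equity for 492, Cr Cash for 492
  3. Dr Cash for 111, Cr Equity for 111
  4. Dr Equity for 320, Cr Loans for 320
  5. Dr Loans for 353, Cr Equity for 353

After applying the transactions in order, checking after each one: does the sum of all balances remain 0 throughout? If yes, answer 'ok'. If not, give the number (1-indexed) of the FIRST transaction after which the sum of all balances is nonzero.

Answer: ok

Derivation:
After txn 1: dr=287 cr=287 sum_balances=0
After txn 2: dr=492 cr=492 sum_balances=0
After txn 3: dr=111 cr=111 sum_balances=0
After txn 4: dr=320 cr=320 sum_balances=0
After txn 5: dr=353 cr=353 sum_balances=0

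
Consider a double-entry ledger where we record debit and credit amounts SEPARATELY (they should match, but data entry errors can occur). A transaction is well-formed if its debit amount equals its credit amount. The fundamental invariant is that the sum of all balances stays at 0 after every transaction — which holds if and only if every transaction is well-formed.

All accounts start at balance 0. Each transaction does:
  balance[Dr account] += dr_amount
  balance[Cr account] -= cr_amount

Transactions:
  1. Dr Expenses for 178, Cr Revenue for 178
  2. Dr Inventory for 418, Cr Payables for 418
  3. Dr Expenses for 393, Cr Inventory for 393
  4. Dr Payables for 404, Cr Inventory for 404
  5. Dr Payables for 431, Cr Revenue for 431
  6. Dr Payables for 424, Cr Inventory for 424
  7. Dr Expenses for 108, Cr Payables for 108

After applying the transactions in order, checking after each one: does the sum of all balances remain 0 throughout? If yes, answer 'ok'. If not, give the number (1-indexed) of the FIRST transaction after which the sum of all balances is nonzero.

Answer: ok

Derivation:
After txn 1: dr=178 cr=178 sum_balances=0
After txn 2: dr=418 cr=418 sum_balances=0
After txn 3: dr=393 cr=393 sum_balances=0
After txn 4: dr=404 cr=404 sum_balances=0
After txn 5: dr=431 cr=431 sum_balances=0
After txn 6: dr=424 cr=424 sum_balances=0
After txn 7: dr=108 cr=108 sum_balances=0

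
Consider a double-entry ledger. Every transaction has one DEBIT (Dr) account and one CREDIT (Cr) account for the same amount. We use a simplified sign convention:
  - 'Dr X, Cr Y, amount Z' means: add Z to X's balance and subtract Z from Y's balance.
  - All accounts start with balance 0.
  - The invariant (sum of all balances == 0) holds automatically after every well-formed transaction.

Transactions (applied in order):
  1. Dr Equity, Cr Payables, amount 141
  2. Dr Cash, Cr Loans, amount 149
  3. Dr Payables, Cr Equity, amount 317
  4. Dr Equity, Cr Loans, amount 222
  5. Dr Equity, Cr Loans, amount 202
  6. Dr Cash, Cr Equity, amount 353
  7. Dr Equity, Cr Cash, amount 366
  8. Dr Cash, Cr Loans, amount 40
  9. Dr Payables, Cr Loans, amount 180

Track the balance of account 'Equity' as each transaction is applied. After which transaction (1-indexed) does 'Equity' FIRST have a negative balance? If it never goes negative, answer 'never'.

After txn 1: Equity=141
After txn 2: Equity=141
After txn 3: Equity=-176

Answer: 3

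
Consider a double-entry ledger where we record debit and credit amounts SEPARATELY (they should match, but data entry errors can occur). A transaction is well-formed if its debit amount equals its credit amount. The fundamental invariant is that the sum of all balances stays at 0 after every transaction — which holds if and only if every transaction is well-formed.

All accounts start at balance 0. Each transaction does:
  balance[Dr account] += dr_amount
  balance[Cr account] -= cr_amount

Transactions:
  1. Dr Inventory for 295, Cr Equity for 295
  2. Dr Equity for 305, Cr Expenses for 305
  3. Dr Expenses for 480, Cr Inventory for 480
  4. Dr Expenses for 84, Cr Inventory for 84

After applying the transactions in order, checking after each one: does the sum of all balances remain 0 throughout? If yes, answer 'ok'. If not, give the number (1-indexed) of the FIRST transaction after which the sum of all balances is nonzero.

Answer: ok

Derivation:
After txn 1: dr=295 cr=295 sum_balances=0
After txn 2: dr=305 cr=305 sum_balances=0
After txn 3: dr=480 cr=480 sum_balances=0
After txn 4: dr=84 cr=84 sum_balances=0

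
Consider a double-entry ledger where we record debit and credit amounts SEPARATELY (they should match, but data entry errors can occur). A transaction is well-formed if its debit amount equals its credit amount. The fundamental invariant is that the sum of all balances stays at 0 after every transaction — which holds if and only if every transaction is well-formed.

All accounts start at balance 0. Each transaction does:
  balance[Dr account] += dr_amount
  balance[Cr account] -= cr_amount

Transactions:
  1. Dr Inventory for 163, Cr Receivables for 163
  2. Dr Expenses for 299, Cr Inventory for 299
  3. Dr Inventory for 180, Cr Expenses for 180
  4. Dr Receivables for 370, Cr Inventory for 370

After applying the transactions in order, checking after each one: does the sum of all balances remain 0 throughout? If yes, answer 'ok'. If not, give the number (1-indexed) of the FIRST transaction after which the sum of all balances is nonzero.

Answer: ok

Derivation:
After txn 1: dr=163 cr=163 sum_balances=0
After txn 2: dr=299 cr=299 sum_balances=0
After txn 3: dr=180 cr=180 sum_balances=0
After txn 4: dr=370 cr=370 sum_balances=0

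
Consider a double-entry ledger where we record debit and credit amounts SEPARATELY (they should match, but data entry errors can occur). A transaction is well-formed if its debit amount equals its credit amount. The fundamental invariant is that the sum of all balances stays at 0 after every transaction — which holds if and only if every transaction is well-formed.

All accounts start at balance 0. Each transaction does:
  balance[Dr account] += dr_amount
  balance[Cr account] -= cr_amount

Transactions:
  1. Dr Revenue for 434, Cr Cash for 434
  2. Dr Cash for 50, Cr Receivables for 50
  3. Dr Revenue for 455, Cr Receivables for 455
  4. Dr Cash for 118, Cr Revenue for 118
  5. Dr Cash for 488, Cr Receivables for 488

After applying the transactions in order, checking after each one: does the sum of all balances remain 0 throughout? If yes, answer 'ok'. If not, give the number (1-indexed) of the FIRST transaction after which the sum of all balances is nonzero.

Answer: ok

Derivation:
After txn 1: dr=434 cr=434 sum_balances=0
After txn 2: dr=50 cr=50 sum_balances=0
After txn 3: dr=455 cr=455 sum_balances=0
After txn 4: dr=118 cr=118 sum_balances=0
After txn 5: dr=488 cr=488 sum_balances=0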